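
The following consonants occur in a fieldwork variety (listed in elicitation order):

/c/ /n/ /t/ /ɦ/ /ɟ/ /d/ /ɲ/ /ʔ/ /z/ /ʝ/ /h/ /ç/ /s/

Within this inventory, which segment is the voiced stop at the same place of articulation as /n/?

/n/ is an alveolar nasal.
The voiced stop at the same place is a voiced alveolar stop — in this inventory, /d/.

/d/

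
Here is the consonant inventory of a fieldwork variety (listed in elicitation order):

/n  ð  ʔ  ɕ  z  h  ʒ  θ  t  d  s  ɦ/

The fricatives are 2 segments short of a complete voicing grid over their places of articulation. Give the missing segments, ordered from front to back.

/ʃ/, /ʑ/

place of articulation  voiceless  voiced  
dental            θ         ð       
alveolar          s         z       
postalveolar      —         ʒ       
alveolo-palatal   ɕ         —       
glottal           h         ɦ       
Gaps, from front to back: postalveolar lacks voiceless (/ʃ/); alveolo-palatal lacks voiced (/ʑ/).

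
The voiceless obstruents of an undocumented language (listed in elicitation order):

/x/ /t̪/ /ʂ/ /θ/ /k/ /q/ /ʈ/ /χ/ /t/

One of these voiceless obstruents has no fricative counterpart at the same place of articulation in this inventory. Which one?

/t/

Dental: /t̪/ ~ /θ/
Retroflex: /ʈ/ ~ /ʂ/
Velar: /k/ ~ /x/
Uvular: /q/ ~ /χ/
Alveolar: only /t/ (stop); no fricative partner.
So /t/ is the unpaired segment.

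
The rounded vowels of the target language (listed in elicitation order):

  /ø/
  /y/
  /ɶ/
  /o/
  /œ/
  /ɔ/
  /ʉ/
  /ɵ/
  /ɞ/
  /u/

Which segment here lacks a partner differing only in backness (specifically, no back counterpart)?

/ɶ/

High: /y/ ~ /ʉ/ ~ /u/
High-mid: /ø/ ~ /ɵ/ ~ /o/
Low-mid: /œ/ ~ /ɞ/ ~ /ɔ/
Low: only /ɶ/ (front); no back partner.
So /ɶ/ is the unpaired segment.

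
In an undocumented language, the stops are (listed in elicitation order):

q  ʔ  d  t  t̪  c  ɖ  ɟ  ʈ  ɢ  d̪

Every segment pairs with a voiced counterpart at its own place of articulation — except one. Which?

/ʔ/

Dental: /t̪/ ~ /d̪/
Alveolar: /t/ ~ /d/
Retroflex: /ʈ/ ~ /ɖ/
Palatal: /c/ ~ /ɟ/
Uvular: /q/ ~ /ɢ/
Glottal: only /ʔ/ (voiceless); no voiced partner.
So /ʔ/ is the unpaired segment.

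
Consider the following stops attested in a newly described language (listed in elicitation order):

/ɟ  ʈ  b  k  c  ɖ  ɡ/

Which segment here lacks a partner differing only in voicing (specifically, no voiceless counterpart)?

Retroflex: /ʈ/ ~ /ɖ/
Palatal: /c/ ~ /ɟ/
Velar: /k/ ~ /ɡ/
Bilabial: only /b/ (voiced); no voiceless partner.
So /b/ is the unpaired segment.

/b/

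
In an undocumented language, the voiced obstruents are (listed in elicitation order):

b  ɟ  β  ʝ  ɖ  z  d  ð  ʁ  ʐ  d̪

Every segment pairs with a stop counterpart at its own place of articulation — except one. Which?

/ʁ/

Bilabial: /b/ ~ /β/
Dental: /d̪/ ~ /ð/
Alveolar: /d/ ~ /z/
Retroflex: /ɖ/ ~ /ʐ/
Palatal: /ɟ/ ~ /ʝ/
Uvular: only /ʁ/ (fricative); no stop partner.
So /ʁ/ is the unpaired segment.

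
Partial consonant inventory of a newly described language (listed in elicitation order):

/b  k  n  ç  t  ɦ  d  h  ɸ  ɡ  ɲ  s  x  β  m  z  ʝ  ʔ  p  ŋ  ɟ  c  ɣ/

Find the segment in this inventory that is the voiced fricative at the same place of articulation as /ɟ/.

/ʝ/

/ɟ/ is a voiced palatal stop.
The voiced fricative at the same place is a voiced palatal fricative — in this inventory, /ʝ/.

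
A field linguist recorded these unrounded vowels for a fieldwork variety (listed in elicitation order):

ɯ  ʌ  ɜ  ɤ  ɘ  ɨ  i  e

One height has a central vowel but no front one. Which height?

Front: /i/ (high), /e/ (high-mid).
Central: /ɨ/ (high), /ɘ/ (high-mid), /ɜ/ (low-mid).
Back: /ɯ/ (high), /ɤ/ (high-mid), /ʌ/ (low-mid).
Every height has a front member except low-mid, where /ɛ/ would be expected.

low-mid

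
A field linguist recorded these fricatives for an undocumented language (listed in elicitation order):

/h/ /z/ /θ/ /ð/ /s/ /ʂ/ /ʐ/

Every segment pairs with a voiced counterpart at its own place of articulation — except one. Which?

/h/

Dental: /θ/ ~ /ð/
Alveolar: /s/ ~ /z/
Retroflex: /ʂ/ ~ /ʐ/
Glottal: only /h/ (voiceless); no voiced partner.
So /h/ is the unpaired segment.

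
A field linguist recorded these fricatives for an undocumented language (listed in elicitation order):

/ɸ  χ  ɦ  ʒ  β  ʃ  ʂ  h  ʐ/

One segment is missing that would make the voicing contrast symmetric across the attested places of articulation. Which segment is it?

bilabial: voiceless /ɸ/, voiced /β/.
postalveolar: voiceless /ʃ/, voiced /ʒ/.
retroflex: voiceless /ʂ/, voiced /ʐ/.
uvular: voiceless /χ/, voiced —.
glottal: voiceless /h/, voiced /ɦ/.
The uvular row has no voiced member, so the gap is the voiced uvular fricative /ʁ/.

/ʁ/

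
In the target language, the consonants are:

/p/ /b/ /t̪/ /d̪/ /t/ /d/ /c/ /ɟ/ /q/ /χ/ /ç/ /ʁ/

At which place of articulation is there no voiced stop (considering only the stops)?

uvular

bilabial: voiceless /p/, voiced /b/.
dental: voiceless /t̪/, voiced /d̪/.
alveolar: voiceless /t/, voiced /d/.
palatal: voiceless /c/, voiced /ɟ/.
uvular: voiceless /q/, voiced —.
Every place of articulation has a voiced member except uvular, where /ɢ/ would be expected.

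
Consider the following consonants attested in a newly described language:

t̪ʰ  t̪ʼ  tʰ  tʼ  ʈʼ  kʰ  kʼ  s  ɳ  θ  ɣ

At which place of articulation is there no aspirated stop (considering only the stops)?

retroflex

Aspirated: /t̪ʰ/ (dental), /tʰ/ (alveolar), /kʰ/ (velar).
Ejective: /t̪ʼ/ (dental), /tʼ/ (alveolar), /ʈʼ/ (retroflex), /kʼ/ (velar).
Every place of articulation has an aspirated member except retroflex, where /ʈʰ/ would be expected.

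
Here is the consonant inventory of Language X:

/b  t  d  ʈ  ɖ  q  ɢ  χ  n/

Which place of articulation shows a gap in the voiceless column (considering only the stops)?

bilabial: voiceless —, voiced /b/.
alveolar: voiceless /t/, voiced /d/.
retroflex: voiceless /ʈ/, voiced /ɖ/.
uvular: voiceless /q/, voiced /ɢ/.
Every place of articulation has a voiceless member except bilabial, where /p/ would be expected.

bilabial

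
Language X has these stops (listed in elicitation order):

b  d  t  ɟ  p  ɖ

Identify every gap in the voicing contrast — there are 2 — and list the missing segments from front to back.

/ʈ/, /c/

Voiceless: /p/ (bilabial), /t/ (alveolar).
Voiced: /b/ (bilabial), /d/ (alveolar), /ɖ/ (retroflex), /ɟ/ (palatal).
Gaps, from front to back: retroflex lacks voiceless (/ʈ/); palatal lacks voiceless (/c/).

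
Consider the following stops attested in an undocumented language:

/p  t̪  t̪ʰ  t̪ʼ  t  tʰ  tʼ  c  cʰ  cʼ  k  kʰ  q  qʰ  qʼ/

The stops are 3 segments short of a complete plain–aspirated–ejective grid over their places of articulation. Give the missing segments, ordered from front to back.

bilabial: plain /p/, aspirated —, ejective —.
dental: plain /t̪/, aspirated /t̪ʰ/, ejective /t̪ʼ/.
alveolar: plain /t/, aspirated /tʰ/, ejective /tʼ/.
palatal: plain /c/, aspirated /cʰ/, ejective /cʼ/.
velar: plain /k/, aspirated /kʰ/, ejective —.
uvular: plain /q/, aspirated /qʰ/, ejective /qʼ/.
Gaps, from front to back: bilabial lacks aspirated (/pʰ/); bilabial lacks ejective (/pʼ/); velar lacks ejective (/kʼ/).

/pʰ/, /pʼ/, /kʼ/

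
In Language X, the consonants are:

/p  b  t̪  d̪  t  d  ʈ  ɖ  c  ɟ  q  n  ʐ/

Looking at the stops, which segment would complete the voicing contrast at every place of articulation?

place of articulation  voiceless  voiced  
bilabial          p         b       
dental            t̪        d̪      
alveolar          t         d       
retroflex         ʈ         ɖ       
palatal           c         ɟ       
uvular            q         —       
The uvular row has no voiced member, so the gap is the voiced uvular stop /ɢ/.

/ɢ/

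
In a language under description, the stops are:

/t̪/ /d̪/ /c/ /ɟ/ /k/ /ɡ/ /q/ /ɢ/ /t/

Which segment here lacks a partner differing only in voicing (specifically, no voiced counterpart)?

/t/

Dental: /t̪/ ~ /d̪/
Palatal: /c/ ~ /ɟ/
Velar: /k/ ~ /ɡ/
Uvular: /q/ ~ /ɢ/
Alveolar: only /t/ (voiceless); no voiced partner.
So /t/ is the unpaired segment.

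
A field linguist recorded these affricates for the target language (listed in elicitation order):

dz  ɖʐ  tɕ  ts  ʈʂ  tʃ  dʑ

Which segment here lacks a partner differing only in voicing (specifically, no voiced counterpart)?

Alveolar: /ts/ ~ /dz/
Retroflex: /ʈʂ/ ~ /ɖʐ/
Alveolo-palatal: /tɕ/ ~ /dʑ/
Postalveolar: only /tʃ/ (voiceless); no voiced partner.
So /tʃ/ is the unpaired segment.

/tʃ/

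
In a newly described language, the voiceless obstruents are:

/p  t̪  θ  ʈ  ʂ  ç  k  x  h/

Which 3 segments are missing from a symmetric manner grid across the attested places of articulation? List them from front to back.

/ɸ/, /c/, /ʔ/

bilabial: stop /p/, fricative —.
dental: stop /t̪/, fricative /θ/.
retroflex: stop /ʈ/, fricative /ʂ/.
palatal: stop —, fricative /ç/.
velar: stop /k/, fricative /x/.
glottal: stop —, fricative /h/.
Gaps, from front to back: bilabial lacks fricative (/ɸ/); palatal lacks stop (/c/); glottal lacks stop (/ʔ/).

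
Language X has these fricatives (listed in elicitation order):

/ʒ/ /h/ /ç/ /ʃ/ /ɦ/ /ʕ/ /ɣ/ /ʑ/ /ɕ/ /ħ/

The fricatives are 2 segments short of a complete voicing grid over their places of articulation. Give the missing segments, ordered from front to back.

place of articulation  voiceless  voiced  
postalveolar      ʃ         ʒ       
alveolo-palatal   ɕ         ʑ       
palatal           ç         —       
velar             —         ɣ       
pharyngeal        ħ         ʕ       
glottal           h         ɦ       
Gaps, from front to back: palatal lacks voiced (/ʝ/); velar lacks voiceless (/x/).

/ʝ/, /x/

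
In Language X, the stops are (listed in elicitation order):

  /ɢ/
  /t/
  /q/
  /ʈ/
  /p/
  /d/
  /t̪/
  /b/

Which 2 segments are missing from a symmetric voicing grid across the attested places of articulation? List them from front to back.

/d̪/, /ɖ/

place of articulation  voiceless  voiced  
bilabial          p         b       
dental            t̪        —       
alveolar          t         d       
retroflex         ʈ         —       
uvular            q         ɢ       
Gaps, from front to back: dental lacks voiced (/d̪/); retroflex lacks voiced (/ɖ/).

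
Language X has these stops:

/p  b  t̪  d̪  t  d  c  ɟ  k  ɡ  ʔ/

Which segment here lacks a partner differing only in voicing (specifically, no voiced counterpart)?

Bilabial: /p/ ~ /b/
Dental: /t̪/ ~ /d̪/
Alveolar: /t/ ~ /d/
Palatal: /c/ ~ /ɟ/
Velar: /k/ ~ /ɡ/
Glottal: only /ʔ/ (voiceless); no voiced partner.
So /ʔ/ is the unpaired segment.

/ʔ/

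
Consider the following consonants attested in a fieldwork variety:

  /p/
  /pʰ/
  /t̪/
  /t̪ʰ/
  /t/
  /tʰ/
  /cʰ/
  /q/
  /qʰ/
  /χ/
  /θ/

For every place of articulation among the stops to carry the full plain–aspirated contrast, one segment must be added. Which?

/c/

place of articulation  plain     aspirated
bilabial          p         pʰ      
dental            t̪        t̪ʰ     
alveolar          t         tʰ      
palatal           —         cʰ      
uvular            q         qʰ      
The palatal row has no plain member, so the gap is the plain palatal stop /c/.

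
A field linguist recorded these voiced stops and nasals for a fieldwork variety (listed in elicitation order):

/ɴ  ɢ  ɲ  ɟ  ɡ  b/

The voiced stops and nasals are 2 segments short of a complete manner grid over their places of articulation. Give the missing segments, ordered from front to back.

Oral stop: /b/ (bilabial), /ɟ/ (palatal), /ɡ/ (velar), /ɢ/ (uvular).
Nasal: /ɲ/ (palatal), /ɴ/ (uvular).
Gaps, from front to back: bilabial lacks nasal (/m/); velar lacks nasal (/ŋ/).

/m/, /ŋ/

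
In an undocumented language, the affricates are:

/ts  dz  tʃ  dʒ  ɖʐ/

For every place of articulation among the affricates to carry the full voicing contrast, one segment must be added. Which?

place of articulation  voiceless  voiced  
alveolar          ts        dz      
postalveolar      tʃ        dʒ      
retroflex         —         ɖʐ      
The retroflex row has no voiceless member, so the gap is the voiceless retroflex affricate /ʈʂ/.

/ʈʂ/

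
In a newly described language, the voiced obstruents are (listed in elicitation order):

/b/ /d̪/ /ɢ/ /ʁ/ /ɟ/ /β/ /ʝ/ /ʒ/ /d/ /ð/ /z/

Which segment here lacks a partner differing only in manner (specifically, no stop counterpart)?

Bilabial: /b/ ~ /β/
Dental: /d̪/ ~ /ð/
Alveolar: /d/ ~ /z/
Palatal: /ɟ/ ~ /ʝ/
Uvular: /ɢ/ ~ /ʁ/
Postalveolar: only /ʒ/ (fricative); no stop partner.
So /ʒ/ is the unpaired segment.

/ʒ/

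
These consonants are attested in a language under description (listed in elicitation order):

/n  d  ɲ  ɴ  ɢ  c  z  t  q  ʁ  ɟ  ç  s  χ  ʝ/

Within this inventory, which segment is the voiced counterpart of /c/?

/c/ is a voiceless palatal stop.
The voiced counterpart is a voiced palatal stop — in this inventory, /ɟ/.

/ɟ/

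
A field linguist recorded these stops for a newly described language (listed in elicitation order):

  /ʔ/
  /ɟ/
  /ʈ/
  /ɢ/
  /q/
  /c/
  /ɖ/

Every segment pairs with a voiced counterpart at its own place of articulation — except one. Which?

Retroflex: /ʈ/ ~ /ɖ/
Palatal: /c/ ~ /ɟ/
Uvular: /q/ ~ /ɢ/
Glottal: only /ʔ/ (voiceless); no voiced partner.
So /ʔ/ is the unpaired segment.

/ʔ/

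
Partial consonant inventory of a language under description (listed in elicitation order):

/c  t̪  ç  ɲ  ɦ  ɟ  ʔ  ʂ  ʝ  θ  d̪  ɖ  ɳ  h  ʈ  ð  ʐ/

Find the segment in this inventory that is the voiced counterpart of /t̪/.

/d̪/

/t̪/ is a voiceless dental stop.
The voiced counterpart is a voiced dental stop — in this inventory, /d̪/.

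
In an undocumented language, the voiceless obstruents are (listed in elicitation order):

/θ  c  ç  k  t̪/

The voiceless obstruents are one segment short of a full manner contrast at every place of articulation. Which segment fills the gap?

Stop: /t̪/ (dental), /c/ (palatal), /k/ (velar).
Fricative: /θ/ (dental), /ç/ (palatal).
The velar row has no fricative member, so the gap is the velar fricative /x/.

/x/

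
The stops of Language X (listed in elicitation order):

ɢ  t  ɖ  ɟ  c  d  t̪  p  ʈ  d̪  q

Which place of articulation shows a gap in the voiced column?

bilabial

bilabial: voiceless /p/, voiced —.
dental: voiceless /t̪/, voiced /d̪/.
alveolar: voiceless /t/, voiced /d/.
retroflex: voiceless /ʈ/, voiced /ɖ/.
palatal: voiceless /c/, voiced /ɟ/.
uvular: voiceless /q/, voiced /ɢ/.
Every place of articulation has a voiced member except bilabial, where /b/ would be expected.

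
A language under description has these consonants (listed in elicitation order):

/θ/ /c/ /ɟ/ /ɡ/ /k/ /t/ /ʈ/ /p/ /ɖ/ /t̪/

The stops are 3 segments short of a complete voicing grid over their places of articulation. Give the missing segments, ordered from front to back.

/b/, /d̪/, /d/

bilabial: voiceless /p/, voiced —.
dental: voiceless /t̪/, voiced —.
alveolar: voiceless /t/, voiced —.
retroflex: voiceless /ʈ/, voiced /ɖ/.
palatal: voiceless /c/, voiced /ɟ/.
velar: voiceless /k/, voiced /ɡ/.
Gaps, from front to back: bilabial lacks voiced (/b/); dental lacks voiced (/d̪/); alveolar lacks voiced (/d/).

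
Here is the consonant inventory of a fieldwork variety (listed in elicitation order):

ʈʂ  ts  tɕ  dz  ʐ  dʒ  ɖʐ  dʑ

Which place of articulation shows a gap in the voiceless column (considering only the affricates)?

postalveolar

Voiceless: /ts/ (alveolar), /ʈʂ/ (retroflex), /tɕ/ (alveolo-palatal).
Voiced: /dz/ (alveolar), /dʒ/ (postalveolar), /ɖʐ/ (retroflex), /dʑ/ (alveolo-palatal).
Every place of articulation has a voiceless member except postalveolar, where /tʃ/ would be expected.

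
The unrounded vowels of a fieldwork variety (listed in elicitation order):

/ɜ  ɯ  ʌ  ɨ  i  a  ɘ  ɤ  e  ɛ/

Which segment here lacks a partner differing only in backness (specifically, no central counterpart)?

/a/

High: /i/ ~ /ɨ/ ~ /ɯ/
High-mid: /e/ ~ /ɘ/ ~ /ɤ/
Low-mid: /ɛ/ ~ /ɜ/ ~ /ʌ/
Low: only /a/ (front); no central partner.
So /a/ is the unpaired segment.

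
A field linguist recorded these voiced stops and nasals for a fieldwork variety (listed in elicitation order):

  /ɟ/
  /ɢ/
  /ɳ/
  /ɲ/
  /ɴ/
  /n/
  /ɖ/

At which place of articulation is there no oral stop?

alveolar

place of articulation  oral stop  nasal   
alveolar          —         n       
retroflex         ɖ         ɳ       
palatal           ɟ         ɲ       
uvular            ɢ         ɴ       
Every place of articulation has an oral stop member except alveolar, where /d/ would be expected.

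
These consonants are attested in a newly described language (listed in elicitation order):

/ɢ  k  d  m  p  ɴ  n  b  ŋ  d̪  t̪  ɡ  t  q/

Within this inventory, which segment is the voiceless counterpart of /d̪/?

/d̪/ is a voiced dental stop.
The voiceless counterpart is a voiceless dental stop — in this inventory, /t̪/.

/t̪/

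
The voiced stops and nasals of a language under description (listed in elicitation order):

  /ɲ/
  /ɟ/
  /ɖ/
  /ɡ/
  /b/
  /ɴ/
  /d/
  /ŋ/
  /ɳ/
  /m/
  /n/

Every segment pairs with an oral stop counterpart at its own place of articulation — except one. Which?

Bilabial: /b/ ~ /m/
Alveolar: /d/ ~ /n/
Retroflex: /ɖ/ ~ /ɳ/
Palatal: /ɟ/ ~ /ɲ/
Velar: /ɡ/ ~ /ŋ/
Uvular: only /ɴ/ (nasal); no oral stop partner.
So /ɴ/ is the unpaired segment.

/ɴ/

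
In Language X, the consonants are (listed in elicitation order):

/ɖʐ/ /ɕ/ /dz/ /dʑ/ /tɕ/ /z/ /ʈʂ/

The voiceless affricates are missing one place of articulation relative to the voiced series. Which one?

place of articulation  voiceless  voiced  
alveolar          —         dz      
retroflex         ʈʂ        ɖʐ      
alveolo-palatal   tɕ        dʑ      
Every place of articulation has a voiceless member except alveolar, where /ts/ would be expected.

alveolar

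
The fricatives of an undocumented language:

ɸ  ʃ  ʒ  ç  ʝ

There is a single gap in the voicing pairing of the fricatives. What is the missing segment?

bilabial: voiceless /ɸ/, voiced —.
postalveolar: voiceless /ʃ/, voiced /ʒ/.
palatal: voiceless /ç/, voiced /ʝ/.
The bilabial row has no voiced member, so the gap is the voiced bilabial fricative /β/.

/β/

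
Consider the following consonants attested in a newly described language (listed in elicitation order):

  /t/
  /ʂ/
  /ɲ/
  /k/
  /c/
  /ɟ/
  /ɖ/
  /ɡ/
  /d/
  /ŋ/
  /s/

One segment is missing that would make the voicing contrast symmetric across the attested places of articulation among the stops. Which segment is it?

alveolar: voiceless /t/, voiced /d/.
retroflex: voiceless —, voiced /ɖ/.
palatal: voiceless /c/, voiced /ɟ/.
velar: voiceless /k/, voiced /ɡ/.
The retroflex row has no voiceless member, so the gap is the voiceless retroflex stop /ʈ/.

/ʈ/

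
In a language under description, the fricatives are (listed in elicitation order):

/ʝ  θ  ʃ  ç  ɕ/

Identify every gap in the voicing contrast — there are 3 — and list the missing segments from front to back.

place of articulation  voiceless  voiced  
dental            θ         —       
postalveolar      ʃ         —       
alveolo-palatal   ɕ         —       
palatal           ç         ʝ       
Gaps, from front to back: dental lacks voiced (/ð/); postalveolar lacks voiced (/ʒ/); alveolo-palatal lacks voiced (/ʑ/).

/ð/, /ʒ/, /ʑ/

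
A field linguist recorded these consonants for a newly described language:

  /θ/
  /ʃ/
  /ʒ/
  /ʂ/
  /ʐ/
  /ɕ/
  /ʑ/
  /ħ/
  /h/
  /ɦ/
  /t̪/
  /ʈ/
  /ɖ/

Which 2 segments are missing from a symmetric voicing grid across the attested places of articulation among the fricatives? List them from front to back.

place of articulation  voiceless  voiced  
dental            θ         —       
postalveolar      ʃ         ʒ       
retroflex         ʂ         ʐ       
alveolo-palatal   ɕ         ʑ       
pharyngeal        ħ         —       
glottal           h         ɦ       
Gaps, from front to back: dental lacks voiced (/ð/); pharyngeal lacks voiced (/ʕ/).

/ð/, /ʕ/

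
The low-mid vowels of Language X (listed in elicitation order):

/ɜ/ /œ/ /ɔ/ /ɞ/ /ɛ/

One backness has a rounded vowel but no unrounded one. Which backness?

front: unrounded /ɛ/, rounded /œ/.
central: unrounded /ɜ/, rounded /ɞ/.
back: unrounded —, rounded /ɔ/.
Every backness has an unrounded member except back, where /ʌ/ would be expected.

back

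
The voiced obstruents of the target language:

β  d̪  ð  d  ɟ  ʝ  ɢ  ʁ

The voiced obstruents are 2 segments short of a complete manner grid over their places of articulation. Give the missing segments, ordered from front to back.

bilabial: stop —, fricative /β/.
dental: stop /d̪/, fricative /ð/.
alveolar: stop /d/, fricative —.
palatal: stop /ɟ/, fricative /ʝ/.
uvular: stop /ɢ/, fricative /ʁ/.
Gaps, from front to back: bilabial lacks stop (/b/); alveolar lacks fricative (/z/).

/b/, /z/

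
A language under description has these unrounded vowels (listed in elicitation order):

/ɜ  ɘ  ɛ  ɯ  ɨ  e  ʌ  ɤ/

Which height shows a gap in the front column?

high

Front: /e/ (high-mid), /ɛ/ (low-mid).
Central: /ɨ/ (high), /ɘ/ (high-mid), /ɜ/ (low-mid).
Back: /ɯ/ (high), /ɤ/ (high-mid), /ʌ/ (low-mid).
Every height has a front member except high, where /i/ would be expected.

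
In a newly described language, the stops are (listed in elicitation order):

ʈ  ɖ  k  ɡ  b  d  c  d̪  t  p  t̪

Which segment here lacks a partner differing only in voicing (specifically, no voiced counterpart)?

Bilabial: /p/ ~ /b/
Dental: /t̪/ ~ /d̪/
Alveolar: /t/ ~ /d/
Retroflex: /ʈ/ ~ /ɖ/
Velar: /k/ ~ /ɡ/
Palatal: only /c/ (voiceless); no voiced partner.
So /c/ is the unpaired segment.

/c/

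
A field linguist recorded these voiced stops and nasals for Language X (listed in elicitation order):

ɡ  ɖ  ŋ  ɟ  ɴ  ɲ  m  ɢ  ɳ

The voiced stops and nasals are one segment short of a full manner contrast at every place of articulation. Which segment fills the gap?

place of articulation  oral stop  nasal   
bilabial          —         m       
retroflex         ɖ         ɳ       
palatal           ɟ         ɲ       
velar             ɡ         ŋ       
uvular            ɢ         ɴ       
The bilabial row has no oral stop member, so the gap is the bilabial oral stop /b/.

/b/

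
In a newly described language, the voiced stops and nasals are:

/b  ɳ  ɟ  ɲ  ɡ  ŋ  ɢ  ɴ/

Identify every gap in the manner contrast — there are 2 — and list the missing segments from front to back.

bilabial: oral stop /b/, nasal —.
retroflex: oral stop —, nasal /ɳ/.
palatal: oral stop /ɟ/, nasal /ɲ/.
velar: oral stop /ɡ/, nasal /ŋ/.
uvular: oral stop /ɢ/, nasal /ɴ/.
Gaps, from front to back: bilabial lacks nasal (/m/); retroflex lacks oral stop (/ɖ/).

/m/, /ɖ/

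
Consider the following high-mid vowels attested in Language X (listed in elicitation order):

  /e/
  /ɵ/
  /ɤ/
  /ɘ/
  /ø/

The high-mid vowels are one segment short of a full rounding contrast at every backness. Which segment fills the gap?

/o/

Unrounded: /e/ (front), /ɘ/ (central), /ɤ/ (back).
Rounded: /ø/ (front), /ɵ/ (central).
The back row has no rounded member, so the gap is the back rounded vowel /o/.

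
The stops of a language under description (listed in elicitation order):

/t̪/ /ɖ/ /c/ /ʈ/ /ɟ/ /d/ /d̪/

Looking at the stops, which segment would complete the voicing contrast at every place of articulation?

/t/

Voiceless: /t̪/ (dental), /ʈ/ (retroflex), /c/ (palatal).
Voiced: /d̪/ (dental), /d/ (alveolar), /ɖ/ (retroflex), /ɟ/ (palatal).
The alveolar row has no voiceless member, so the gap is the voiceless alveolar stop /t/.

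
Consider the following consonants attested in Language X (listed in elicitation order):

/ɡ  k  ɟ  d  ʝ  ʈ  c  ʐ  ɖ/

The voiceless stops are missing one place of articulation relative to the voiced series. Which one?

alveolar

Voiceless: /ʈ/ (retroflex), /c/ (palatal), /k/ (velar).
Voiced: /d/ (alveolar), /ɖ/ (retroflex), /ɟ/ (palatal), /ɡ/ (velar).
Every place of articulation has a voiceless member except alveolar, where /t/ would be expected.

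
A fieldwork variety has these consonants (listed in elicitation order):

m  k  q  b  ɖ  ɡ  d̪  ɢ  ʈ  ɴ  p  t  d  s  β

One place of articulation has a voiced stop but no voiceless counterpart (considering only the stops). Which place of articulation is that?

dental

Voiceless: /p/ (bilabial), /t/ (alveolar), /ʈ/ (retroflex), /k/ (velar), /q/ (uvular).
Voiced: /b/ (bilabial), /d̪/ (dental), /d/ (alveolar), /ɖ/ (retroflex), /ɡ/ (velar), /ɢ/ (uvular).
Every place of articulation has a voiceless member except dental, where /t̪/ would be expected.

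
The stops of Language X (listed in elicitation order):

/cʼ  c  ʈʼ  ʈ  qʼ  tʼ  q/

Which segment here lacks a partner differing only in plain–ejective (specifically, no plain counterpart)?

Retroflex: /ʈ/ ~ /ʈʼ/
Palatal: /c/ ~ /cʼ/
Uvular: /q/ ~ /qʼ/
Alveolar: only /tʼ/ (ejective); no plain partner.
So /tʼ/ is the unpaired segment.

/tʼ/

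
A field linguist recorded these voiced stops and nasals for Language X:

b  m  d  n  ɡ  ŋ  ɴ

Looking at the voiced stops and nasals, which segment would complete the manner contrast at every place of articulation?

Oral stop: /b/ (bilabial), /d/ (alveolar), /ɡ/ (velar).
Nasal: /m/ (bilabial), /n/ (alveolar), /ŋ/ (velar), /ɴ/ (uvular).
The uvular row has no oral stop member, so the gap is the uvular oral stop /ɢ/.

/ɢ/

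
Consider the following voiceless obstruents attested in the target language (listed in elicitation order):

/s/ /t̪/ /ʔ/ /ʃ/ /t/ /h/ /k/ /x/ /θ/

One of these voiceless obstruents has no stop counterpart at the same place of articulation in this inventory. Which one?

Dental: /t̪/ ~ /θ/
Alveolar: /t/ ~ /s/
Velar: /k/ ~ /x/
Glottal: /ʔ/ ~ /h/
Postalveolar: only /ʃ/ (fricative); no stop partner.
So /ʃ/ is the unpaired segment.

/ʃ/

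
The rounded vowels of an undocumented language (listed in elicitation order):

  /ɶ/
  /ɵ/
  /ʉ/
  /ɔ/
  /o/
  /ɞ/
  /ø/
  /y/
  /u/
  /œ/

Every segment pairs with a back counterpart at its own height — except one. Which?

/ɶ/

High: /y/ ~ /ʉ/ ~ /u/
High-mid: /ø/ ~ /ɵ/ ~ /o/
Low-mid: /œ/ ~ /ɞ/ ~ /ɔ/
Low: only /ɶ/ (front); no back partner.
So /ɶ/ is the unpaired segment.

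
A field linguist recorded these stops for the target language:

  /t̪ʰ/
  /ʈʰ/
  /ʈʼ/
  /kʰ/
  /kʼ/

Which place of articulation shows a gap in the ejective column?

dental

dental: aspirated /t̪ʰ/, ejective —.
retroflex: aspirated /ʈʰ/, ejective /ʈʼ/.
velar: aspirated /kʰ/, ejective /kʼ/.
Every place of articulation has an ejective member except dental, where /t̪ʼ/ would be expected.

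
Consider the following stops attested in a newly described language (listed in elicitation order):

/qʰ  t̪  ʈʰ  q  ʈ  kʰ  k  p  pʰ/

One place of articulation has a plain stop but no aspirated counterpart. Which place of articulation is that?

bilabial: plain /p/, aspirated /pʰ/.
dental: plain /t̪/, aspirated —.
retroflex: plain /ʈ/, aspirated /ʈʰ/.
velar: plain /k/, aspirated /kʰ/.
uvular: plain /q/, aspirated /qʰ/.
Every place of articulation has an aspirated member except dental, where /t̪ʰ/ would be expected.

dental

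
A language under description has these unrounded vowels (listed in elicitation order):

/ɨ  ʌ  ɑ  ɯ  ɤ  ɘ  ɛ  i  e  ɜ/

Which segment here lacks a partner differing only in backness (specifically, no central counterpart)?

/ɑ/

High: /i/ ~ /ɨ/ ~ /ɯ/
High-mid: /e/ ~ /ɘ/ ~ /ɤ/
Low-mid: /ɛ/ ~ /ɜ/ ~ /ʌ/
Low: only /ɑ/ (back); no central partner.
So /ɑ/ is the unpaired segment.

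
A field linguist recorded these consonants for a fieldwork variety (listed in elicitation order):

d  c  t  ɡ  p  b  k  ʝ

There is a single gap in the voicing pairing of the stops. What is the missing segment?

/ɟ/

Voiceless: /p/ (bilabial), /t/ (alveolar), /c/ (palatal), /k/ (velar).
Voiced: /b/ (bilabial), /d/ (alveolar), /ɡ/ (velar).
The palatal row has no voiced member, so the gap is the voiced palatal stop /ɟ/.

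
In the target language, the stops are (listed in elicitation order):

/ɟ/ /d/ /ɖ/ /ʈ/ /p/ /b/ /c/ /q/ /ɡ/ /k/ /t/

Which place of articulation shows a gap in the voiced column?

uvular

place of articulation  voiceless  voiced  
bilabial          p         b       
alveolar          t         d       
retroflex         ʈ         ɖ       
palatal           c         ɟ       
velar             k         ɡ       
uvular            q         —       
Every place of articulation has a voiced member except uvular, where /ɢ/ would be expected.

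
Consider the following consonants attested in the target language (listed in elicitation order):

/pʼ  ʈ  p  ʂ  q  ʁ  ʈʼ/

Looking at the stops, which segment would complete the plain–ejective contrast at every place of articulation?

bilabial: plain /p/, ejective /pʼ/.
retroflex: plain /ʈ/, ejective /ʈʼ/.
uvular: plain /q/, ejective —.
The uvular row has no ejective member, so the gap is the ejective uvular stop /qʼ/.

/qʼ/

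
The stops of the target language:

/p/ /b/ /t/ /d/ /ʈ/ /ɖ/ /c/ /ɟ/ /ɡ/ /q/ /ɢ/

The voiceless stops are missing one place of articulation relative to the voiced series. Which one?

Voiceless: /p/ (bilabial), /t/ (alveolar), /ʈ/ (retroflex), /c/ (palatal), /q/ (uvular).
Voiced: /b/ (bilabial), /d/ (alveolar), /ɖ/ (retroflex), /ɟ/ (palatal), /ɡ/ (velar), /ɢ/ (uvular).
Every place of articulation has a voiceless member except velar, where /k/ would be expected.

velar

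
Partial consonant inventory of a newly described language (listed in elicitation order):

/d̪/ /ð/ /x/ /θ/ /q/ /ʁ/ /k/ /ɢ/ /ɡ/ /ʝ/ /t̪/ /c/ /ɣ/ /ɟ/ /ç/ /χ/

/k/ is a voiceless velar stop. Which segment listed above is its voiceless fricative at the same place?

/x/

The voiceless fricative at the same place is a voiceless velar fricative — in this inventory, /x/.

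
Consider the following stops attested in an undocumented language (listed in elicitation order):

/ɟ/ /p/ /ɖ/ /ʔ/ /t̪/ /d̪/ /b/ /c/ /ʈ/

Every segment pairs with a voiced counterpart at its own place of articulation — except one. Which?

Bilabial: /p/ ~ /b/
Dental: /t̪/ ~ /d̪/
Retroflex: /ʈ/ ~ /ɖ/
Palatal: /c/ ~ /ɟ/
Glottal: only /ʔ/ (voiceless); no voiced partner.
So /ʔ/ is the unpaired segment.

/ʔ/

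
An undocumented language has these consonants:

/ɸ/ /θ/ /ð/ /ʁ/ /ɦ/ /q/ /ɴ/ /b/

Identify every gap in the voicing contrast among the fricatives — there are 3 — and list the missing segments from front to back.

Voiceless: /ɸ/ (bilabial), /θ/ (dental).
Voiced: /ð/ (dental), /ʁ/ (uvular), /ɦ/ (glottal).
Gaps, from front to back: bilabial lacks voiced (/β/); uvular lacks voiceless (/χ/); glottal lacks voiceless (/h/).

/β/, /χ/, /h/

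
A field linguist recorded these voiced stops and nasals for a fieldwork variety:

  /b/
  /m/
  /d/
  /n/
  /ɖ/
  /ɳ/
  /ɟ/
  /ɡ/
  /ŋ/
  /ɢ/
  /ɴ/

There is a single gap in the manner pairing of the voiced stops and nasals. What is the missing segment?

bilabial: oral stop /b/, nasal /m/.
alveolar: oral stop /d/, nasal /n/.
retroflex: oral stop /ɖ/, nasal /ɳ/.
palatal: oral stop /ɟ/, nasal —.
velar: oral stop /ɡ/, nasal /ŋ/.
uvular: oral stop /ɢ/, nasal /ɴ/.
The palatal row has no nasal member, so the gap is the palatal nasal /ɲ/.

/ɲ/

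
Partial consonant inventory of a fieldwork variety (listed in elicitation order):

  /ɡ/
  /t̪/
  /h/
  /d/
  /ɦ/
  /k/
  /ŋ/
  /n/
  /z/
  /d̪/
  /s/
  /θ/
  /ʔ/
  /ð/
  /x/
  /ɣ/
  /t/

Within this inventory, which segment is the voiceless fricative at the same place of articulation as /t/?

/s/

/t/ is a voiceless alveolar stop.
The voiceless fricative at the same place is a voiceless alveolar fricative — in this inventory, /s/.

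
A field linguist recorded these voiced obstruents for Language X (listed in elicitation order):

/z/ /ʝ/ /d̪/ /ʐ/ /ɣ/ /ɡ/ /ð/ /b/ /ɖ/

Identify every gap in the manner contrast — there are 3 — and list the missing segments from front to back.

Stop: /b/ (bilabial), /d̪/ (dental), /ɖ/ (retroflex), /ɡ/ (velar).
Fricative: /ð/ (dental), /z/ (alveolar), /ʐ/ (retroflex), /ʝ/ (palatal), /ɣ/ (velar).
Gaps, from front to back: bilabial lacks fricative (/β/); alveolar lacks stop (/d/); palatal lacks stop (/ɟ/).

/β/, /d/, /ɟ/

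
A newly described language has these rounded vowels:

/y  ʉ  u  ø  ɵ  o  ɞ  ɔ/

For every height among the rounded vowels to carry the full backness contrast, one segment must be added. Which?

height            front     central   back    
high              y         ʉ         u       
high-mid          ø         ɵ         o       
low-mid           —         ɞ         ɔ       
The low-mid row has no front member, so the gap is the low-mid front rounded vowel /œ/.

/œ/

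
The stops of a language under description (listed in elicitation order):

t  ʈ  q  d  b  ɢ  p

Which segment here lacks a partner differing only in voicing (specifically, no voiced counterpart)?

Bilabial: /p/ ~ /b/
Alveolar: /t/ ~ /d/
Uvular: /q/ ~ /ɢ/
Retroflex: only /ʈ/ (voiceless); no voiced partner.
So /ʈ/ is the unpaired segment.

/ʈ/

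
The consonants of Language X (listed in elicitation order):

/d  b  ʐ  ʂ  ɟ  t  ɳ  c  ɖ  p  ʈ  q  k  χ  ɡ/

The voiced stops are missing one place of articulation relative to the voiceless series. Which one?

uvular

bilabial: voiceless /p/, voiced /b/.
alveolar: voiceless /t/, voiced /d/.
retroflex: voiceless /ʈ/, voiced /ɖ/.
palatal: voiceless /c/, voiced /ɟ/.
velar: voiceless /k/, voiced /ɡ/.
uvular: voiceless /q/, voiced —.
Every place of articulation has a voiced member except uvular, where /ɢ/ would be expected.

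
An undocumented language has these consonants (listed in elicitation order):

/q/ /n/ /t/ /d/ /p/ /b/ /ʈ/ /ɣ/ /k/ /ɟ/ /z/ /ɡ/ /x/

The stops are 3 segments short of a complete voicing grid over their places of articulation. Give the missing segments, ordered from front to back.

/ɖ/, /c/, /ɢ/

place of articulation  voiceless  voiced  
bilabial          p         b       
alveolar          t         d       
retroflex         ʈ         —       
palatal           —         ɟ       
velar             k         ɡ       
uvular            q         —       
Gaps, from front to back: retroflex lacks voiced (/ɖ/); palatal lacks voiceless (/c/); uvular lacks voiced (/ɢ/).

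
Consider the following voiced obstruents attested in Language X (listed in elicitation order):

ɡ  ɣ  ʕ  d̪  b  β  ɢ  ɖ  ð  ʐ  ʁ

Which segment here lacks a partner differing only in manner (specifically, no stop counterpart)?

Bilabial: /b/ ~ /β/
Dental: /d̪/ ~ /ð/
Retroflex: /ɖ/ ~ /ʐ/
Velar: /ɡ/ ~ /ɣ/
Uvular: /ɢ/ ~ /ʁ/
Pharyngeal: only /ʕ/ (fricative); no stop partner.
So /ʕ/ is the unpaired segment.

/ʕ/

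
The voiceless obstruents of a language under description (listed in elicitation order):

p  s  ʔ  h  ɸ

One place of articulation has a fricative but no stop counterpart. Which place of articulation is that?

place of articulation  stop      fricative
bilabial          p         ɸ       
alveolar          —         s       
glottal           ʔ         h       
Every place of articulation has a stop member except alveolar, where /t/ would be expected.

alveolar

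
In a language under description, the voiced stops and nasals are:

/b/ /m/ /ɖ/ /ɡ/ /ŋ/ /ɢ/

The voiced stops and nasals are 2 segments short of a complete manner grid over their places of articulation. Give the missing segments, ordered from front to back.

/ɳ/, /ɴ/

place of articulation  oral stop  nasal   
bilabial          b         m       
retroflex         ɖ         —       
velar             ɡ         ŋ       
uvular            ɢ         —       
Gaps, from front to back: retroflex lacks nasal (/ɳ/); uvular lacks nasal (/ɴ/).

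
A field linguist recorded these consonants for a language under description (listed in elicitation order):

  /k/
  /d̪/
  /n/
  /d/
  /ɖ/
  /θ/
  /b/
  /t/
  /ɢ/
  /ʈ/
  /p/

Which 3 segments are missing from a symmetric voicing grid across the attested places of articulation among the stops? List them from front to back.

/t̪/, /ɡ/, /q/

place of articulation  voiceless  voiced  
bilabial          p         b       
dental            —         d̪      
alveolar          t         d       
retroflex         ʈ         ɖ       
velar             k         —       
uvular            —         ɢ       
Gaps, from front to back: dental lacks voiceless (/t̪/); velar lacks voiced (/ɡ/); uvular lacks voiceless (/q/).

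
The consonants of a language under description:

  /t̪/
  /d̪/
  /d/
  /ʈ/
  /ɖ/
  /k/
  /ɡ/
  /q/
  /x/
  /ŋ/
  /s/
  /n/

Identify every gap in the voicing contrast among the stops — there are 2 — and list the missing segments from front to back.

/t/, /ɢ/

Voiceless: /t̪/ (dental), /ʈ/ (retroflex), /k/ (velar), /q/ (uvular).
Voiced: /d̪/ (dental), /d/ (alveolar), /ɖ/ (retroflex), /ɡ/ (velar).
Gaps, from front to back: alveolar lacks voiceless (/t/); uvular lacks voiced (/ɢ/).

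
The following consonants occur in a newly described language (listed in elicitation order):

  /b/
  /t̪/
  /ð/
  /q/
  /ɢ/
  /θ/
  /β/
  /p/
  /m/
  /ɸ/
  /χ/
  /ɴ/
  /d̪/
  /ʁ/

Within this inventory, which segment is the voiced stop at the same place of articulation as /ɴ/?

/ɴ/ is an uvular nasal.
The voiced stop at the same place is a voiced uvular stop — in this inventory, /ɢ/.

/ɢ/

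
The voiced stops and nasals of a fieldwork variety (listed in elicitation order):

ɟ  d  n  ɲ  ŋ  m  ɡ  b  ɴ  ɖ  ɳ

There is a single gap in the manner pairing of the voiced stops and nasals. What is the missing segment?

place of articulation  oral stop  nasal   
bilabial          b         m       
alveolar          d         n       
retroflex         ɖ         ɳ       
palatal           ɟ         ɲ       
velar             ɡ         ŋ       
uvular            —         ɴ       
The uvular row has no oral stop member, so the gap is the uvular oral stop /ɢ/.

/ɢ/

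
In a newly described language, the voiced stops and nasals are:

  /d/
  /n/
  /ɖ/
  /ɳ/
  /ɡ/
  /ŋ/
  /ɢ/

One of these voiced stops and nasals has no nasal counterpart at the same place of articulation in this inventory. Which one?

/ɢ/

Alveolar: /d/ ~ /n/
Retroflex: /ɖ/ ~ /ɳ/
Velar: /ɡ/ ~ /ŋ/
Uvular: only /ɢ/ (oral stop); no nasal partner.
So /ɢ/ is the unpaired segment.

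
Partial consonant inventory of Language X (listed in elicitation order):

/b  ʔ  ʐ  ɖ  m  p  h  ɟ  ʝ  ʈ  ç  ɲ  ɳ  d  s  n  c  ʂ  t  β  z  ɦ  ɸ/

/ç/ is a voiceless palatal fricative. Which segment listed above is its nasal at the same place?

The nasal at the same place is a palatal nasal — in this inventory, /ɲ/.

/ɲ/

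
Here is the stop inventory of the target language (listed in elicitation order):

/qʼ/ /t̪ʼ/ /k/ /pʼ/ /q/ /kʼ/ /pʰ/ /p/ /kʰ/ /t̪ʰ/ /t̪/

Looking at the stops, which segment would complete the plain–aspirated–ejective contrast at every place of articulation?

place of articulation  plain     aspirated  ejective
bilabial          p         pʰ        pʼ      
dental            t̪        t̪ʰ       t̪ʼ     
velar             k         kʰ        kʼ      
uvular            q         —         qʼ      
The uvular row has no aspirated member, so the gap is the aspirated uvular stop /qʰ/.

/qʰ/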